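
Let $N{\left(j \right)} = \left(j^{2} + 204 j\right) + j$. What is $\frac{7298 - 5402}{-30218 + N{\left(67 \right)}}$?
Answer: $- \frac{316}{1999} \approx -0.15808$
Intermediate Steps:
$N{\left(j \right)} = j^{2} + 205 j$
$\frac{7298 - 5402}{-30218 + N{\left(67 \right)}} = \frac{7298 - 5402}{-30218 + 67 \left(205 + 67\right)} = \frac{1896}{-30218 + 67 \cdot 272} = \frac{1896}{-30218 + 18224} = \frac{1896}{-11994} = 1896 \left(- \frac{1}{11994}\right) = - \frac{316}{1999}$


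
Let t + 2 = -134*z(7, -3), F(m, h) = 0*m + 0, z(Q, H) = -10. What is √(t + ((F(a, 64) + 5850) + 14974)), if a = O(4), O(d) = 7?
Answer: √22162 ≈ 148.87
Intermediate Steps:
a = 7
F(m, h) = 0 (F(m, h) = 0 + 0 = 0)
t = 1338 (t = -2 - 134*(-10) = -2 + 1340 = 1338)
√(t + ((F(a, 64) + 5850) + 14974)) = √(1338 + ((0 + 5850) + 14974)) = √(1338 + (5850 + 14974)) = √(1338 + 20824) = √22162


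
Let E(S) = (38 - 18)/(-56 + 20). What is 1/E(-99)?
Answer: -9/5 ≈ -1.8000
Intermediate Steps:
E(S) = -5/9 (E(S) = 20/(-36) = 20*(-1/36) = -5/9)
1/E(-99) = 1/(-5/9) = -9/5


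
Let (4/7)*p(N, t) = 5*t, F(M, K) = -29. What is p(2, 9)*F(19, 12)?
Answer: -9135/4 ≈ -2283.8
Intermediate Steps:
p(N, t) = 35*t/4 (p(N, t) = 7*(5*t)/4 = 35*t/4)
p(2, 9)*F(19, 12) = ((35/4)*9)*(-29) = (315/4)*(-29) = -9135/4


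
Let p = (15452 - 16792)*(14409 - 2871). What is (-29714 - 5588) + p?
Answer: -15496222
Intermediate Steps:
p = -15460920 (p = -1340*11538 = -15460920)
(-29714 - 5588) + p = (-29714 - 5588) - 15460920 = -35302 - 15460920 = -15496222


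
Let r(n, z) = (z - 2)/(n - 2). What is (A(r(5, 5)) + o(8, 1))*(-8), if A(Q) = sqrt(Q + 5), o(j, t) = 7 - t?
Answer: -48 - 8*sqrt(6) ≈ -67.596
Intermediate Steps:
r(n, z) = (-2 + z)/(-2 + n)
A(Q) = sqrt(5 + Q)
(A(r(5, 5)) + o(8, 1))*(-8) = (sqrt(5 + (-2 + 5)/(-2 + 5)) + (7 - 1*1))*(-8) = (sqrt(5 + 3/3) + (7 - 1))*(-8) = (sqrt(5 + (1/3)*3) + 6)*(-8) = (sqrt(5 + 1) + 6)*(-8) = (sqrt(6) + 6)*(-8) = (6 + sqrt(6))*(-8) = -48 - 8*sqrt(6)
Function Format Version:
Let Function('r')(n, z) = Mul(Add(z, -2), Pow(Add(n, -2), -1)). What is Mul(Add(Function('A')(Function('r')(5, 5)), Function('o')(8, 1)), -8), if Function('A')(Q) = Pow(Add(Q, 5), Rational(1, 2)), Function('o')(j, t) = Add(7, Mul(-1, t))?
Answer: Add(-48, Mul(-8, Pow(6, Rational(1, 2)))) ≈ -67.596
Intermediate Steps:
Function('r')(n, z) = Mul(Pow(Add(-2, n), -1), Add(-2, z)) (Function('r')(n, z) = Mul(Add(-2, z), Pow(Add(-2, n), -1)) = Mul(Pow(Add(-2, n), -1), Add(-2, z)))
Function('A')(Q) = Pow(Add(5, Q), Rational(1, 2))
Mul(Add(Function('A')(Function('r')(5, 5)), Function('o')(8, 1)), -8) = Mul(Add(Pow(Add(5, Mul(Pow(Add(-2, 5), -1), Add(-2, 5))), Rational(1, 2)), Add(7, Mul(-1, 1))), -8) = Mul(Add(Pow(Add(5, Mul(Pow(3, -1), 3)), Rational(1, 2)), Add(7, -1)), -8) = Mul(Add(Pow(Add(5, Mul(Rational(1, 3), 3)), Rational(1, 2)), 6), -8) = Mul(Add(Pow(Add(5, 1), Rational(1, 2)), 6), -8) = Mul(Add(Pow(6, Rational(1, 2)), 6), -8) = Mul(Add(6, Pow(6, Rational(1, 2))), -8) = Add(-48, Mul(-8, Pow(6, Rational(1, 2))))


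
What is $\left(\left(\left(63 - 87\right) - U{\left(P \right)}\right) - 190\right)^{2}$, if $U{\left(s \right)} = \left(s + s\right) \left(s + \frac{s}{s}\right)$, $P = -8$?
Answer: $106276$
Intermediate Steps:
$U{\left(s \right)} = 2 s \left(1 + s\right)$ ($U{\left(s \right)} = 2 s \left(s + 1\right) = 2 s \left(1 + s\right)$)
$\left(\left(\left(63 - 87\right) - U{\left(P \right)}\right) - 190\right)^{2} = \left(\left(\left(63 - 87\right) - 2 \left(-8\right) \left(1 - 8\right)\right) - 190\right)^{2} = \left(\left(\left(63 - 87\right) - 2 \left(-8\right) \left(-7\right)\right) - 190\right)^{2} = \left(\left(-24 - 112\right) - 190\right)^{2} = \left(-136 - 190\right)^{2} = \left(-326\right)^{2} = 106276$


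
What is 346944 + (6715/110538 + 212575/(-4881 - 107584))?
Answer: 862613155166321/2486331234 ≈ 3.4694e+5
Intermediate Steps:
346944 + (6715/110538 + 212575/(-4881 - 107584)) = 346944 + (6715*(1/110538) + 212575/(-112465)) = 346944 + (6715/110538 + 212575*(-1/112465)) = 346944 + (6715/110538 - 42515/22493) = 346944 - 4548482575/2486331234 = 862613155166321/2486331234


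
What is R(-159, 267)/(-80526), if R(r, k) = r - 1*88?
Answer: 247/80526 ≈ 0.0030673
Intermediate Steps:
R(r, k) = -88 + r (R(r, k) = r - 88 = -88 + r)
R(-159, 267)/(-80526) = (-88 - 159)/(-80526) = -247*(-1/80526) = 247/80526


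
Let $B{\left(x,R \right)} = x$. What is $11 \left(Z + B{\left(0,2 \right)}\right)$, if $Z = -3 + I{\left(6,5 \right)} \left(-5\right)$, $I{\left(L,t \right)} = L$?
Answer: $-363$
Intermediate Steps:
$Z = -33$ ($Z = -3 + 6 \left(-5\right) = -3 - 30 = -33$)
$11 \left(Z + B{\left(0,2 \right)}\right) = 11 \left(-33 + 0\right) = 11 \left(-33\right) = -363$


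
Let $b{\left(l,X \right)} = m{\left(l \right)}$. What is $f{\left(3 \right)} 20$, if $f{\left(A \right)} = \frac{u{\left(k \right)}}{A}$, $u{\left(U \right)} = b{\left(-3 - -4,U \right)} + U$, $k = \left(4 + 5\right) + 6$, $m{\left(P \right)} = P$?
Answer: $\frac{320}{3} \approx 106.67$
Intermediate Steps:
$b{\left(l,X \right)} = l$
$k = 15$ ($k = 9 + 6 = 15$)
$u{\left(U \right)} = 1 + U$ ($u{\left(U \right)} = \left(-3 - -4\right) + U = \left(-3 + 4\right) + U = 1 + U$)
$f{\left(A \right)} = \frac{16}{A}$ ($f{\left(A \right)} = \frac{1 + 15}{A} = \frac{16}{A}$)
$f{\left(3 \right)} 20 = \frac{16}{3} \cdot 20 = \frac{320}{3}$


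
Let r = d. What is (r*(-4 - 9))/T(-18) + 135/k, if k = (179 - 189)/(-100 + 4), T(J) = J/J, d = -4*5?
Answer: 1556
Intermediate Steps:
d = -20
T(J) = 1
k = 5/48 (k = -10/(-96) = -10*(-1/96) = 5/48 ≈ 0.10417)
r = -20
(r*(-4 - 9))/T(-18) + 135/k = -20*(-4 - 9)/1 + 135/(5/48) = -20*(-13)*1 + 135*(48/5) = 260*1 + 1296 = 260 + 1296 = 1556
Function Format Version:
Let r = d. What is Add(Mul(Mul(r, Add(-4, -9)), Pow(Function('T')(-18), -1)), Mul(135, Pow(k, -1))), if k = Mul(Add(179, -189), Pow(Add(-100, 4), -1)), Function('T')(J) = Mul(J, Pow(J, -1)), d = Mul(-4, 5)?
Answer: 1556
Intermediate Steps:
d = -20
Function('T')(J) = 1
k = Rational(5, 48) (k = Mul(-10, Pow(-96, -1)) = Mul(-10, Rational(-1, 96)) = Rational(5, 48) ≈ 0.10417)
r = -20
Add(Mul(Mul(r, Add(-4, -9)), Pow(Function('T')(-18), -1)), Mul(135, Pow(k, -1))) = Add(Mul(Mul(-20, Add(-4, -9)), Pow(1, -1)), Mul(135, Pow(Rational(5, 48), -1))) = Add(Mul(Mul(-20, -13), 1), Mul(135, Rational(48, 5))) = Add(Mul(260, 1), 1296) = Add(260, 1296) = 1556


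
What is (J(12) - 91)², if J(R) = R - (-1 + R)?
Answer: 8100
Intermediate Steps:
J(R) = 1 (J(R) = R + (1 - R) = 1)
(J(12) - 91)² = (1 - 91)² = (-90)² = 8100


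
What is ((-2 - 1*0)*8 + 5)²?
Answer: 121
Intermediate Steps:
((-2 - 1*0)*8 + 5)² = ((-2 + 0)*8 + 5)² = (-2*8 + 5)² = (-16 + 5)² = (-11)² = 121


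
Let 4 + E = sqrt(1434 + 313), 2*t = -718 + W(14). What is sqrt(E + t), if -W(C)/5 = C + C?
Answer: sqrt(-433 + sqrt(1747)) ≈ 19.779*I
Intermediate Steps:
W(C) = -10*C (W(C) = -5*(C + C) = -10*C)
t = -429 (t = (-718 - 10*14)/2 = (-718 - 140)/2 = (1/2)*(-858) = -429)
E = -4 + sqrt(1747) (E = -4 + sqrt(1434 + 313) = -4 + sqrt(1747) ≈ 37.797)
sqrt(E + t) = sqrt((-4 + sqrt(1747)) - 429) = sqrt(-433 + sqrt(1747))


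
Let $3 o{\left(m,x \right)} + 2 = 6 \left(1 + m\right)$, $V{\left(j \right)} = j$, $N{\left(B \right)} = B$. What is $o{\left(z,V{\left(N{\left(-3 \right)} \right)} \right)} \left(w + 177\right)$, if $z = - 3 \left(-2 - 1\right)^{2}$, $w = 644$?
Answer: $- \frac{129718}{3} \approx -43239.0$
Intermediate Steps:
$z = -27$ ($z = - 3 \left(-3\right)^{2} = \left(-3\right) 9 = -27$)
$o{\left(m,x \right)} = \frac{4}{3} + 2 m$ ($o{\left(m,x \right)} = - \frac{2}{3} + \frac{6 \left(1 + m\right)}{3} = - \frac{2}{3} + \frac{6 + 6 m}{3} = - \frac{2}{3} + \left(2 + 2 m\right) = \frac{4}{3} + 2 m$)
$o{\left(z,V{\left(N{\left(-3 \right)} \right)} \right)} \left(w + 177\right) = \left(\frac{4}{3} + 2 \left(-27\right)\right) \left(644 + 177\right) = \left(\frac{4}{3} - 54\right) 821 = \left(- \frac{158}{3}\right) 821 = - \frac{129718}{3}$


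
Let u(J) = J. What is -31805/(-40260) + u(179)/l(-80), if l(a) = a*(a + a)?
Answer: 20715527/25766400 ≈ 0.80397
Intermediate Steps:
l(a) = 2*a² (l(a) = a*(2*a) = 2*a²)
-31805/(-40260) + u(179)/l(-80) = -31805/(-40260) + 179/((2*(-80)²)) = -31805*(-1/40260) + 179/((2*6400)) = 6361/8052 + 179/12800 = 20715527/25766400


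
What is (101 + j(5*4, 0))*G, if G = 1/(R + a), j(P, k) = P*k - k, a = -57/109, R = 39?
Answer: 11009/4194 ≈ 2.6249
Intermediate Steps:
a = -57/109 (a = -57*1/109 = -57/109 ≈ -0.52294)
j(P, k) = -k + P*k
G = 109/4194 (G = 1/(39 - 57/109) = 1/(4194/109) = 109/4194 ≈ 0.025990)
(101 + j(5*4, 0))*G = (101 + 0*(-1 + 5*4))*(109/4194) = (101 + 0*(-1 + 20))*(109/4194) = (101 + 0*19)*(109/4194) = (101 + 0)*(109/4194) = 101*(109/4194) = 11009/4194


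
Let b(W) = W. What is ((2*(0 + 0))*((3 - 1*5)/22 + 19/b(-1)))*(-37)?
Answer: 0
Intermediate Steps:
((2*(0 + 0))*((3 - 1*5)/22 + 19/b(-1)))*(-37) = ((2*(0 + 0))*((3 - 1*5)/22 + 19/(-1)))*(-37) = ((2*0)*((3 - 5)*(1/22) + 19*(-1)))*(-37) = (0*(-2*1/22 - 19))*(-37) = (0*(-1/11 - 19))*(-37) = (0*(-210/11))*(-37) = 0*(-37) = 0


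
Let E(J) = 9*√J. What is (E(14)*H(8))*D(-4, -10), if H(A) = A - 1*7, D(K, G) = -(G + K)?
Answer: 126*√14 ≈ 471.45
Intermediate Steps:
D(K, G) = -G - K
H(A) = -7 + A (H(A) = A - 7 = -7 + A)
(E(14)*H(8))*D(-4, -10) = ((9*√14)*(-7 + 8))*(-1*(-10) - 1*(-4)) = ((9*√14)*1)*(10 + 4) = (9*√14)*14 = 126*√14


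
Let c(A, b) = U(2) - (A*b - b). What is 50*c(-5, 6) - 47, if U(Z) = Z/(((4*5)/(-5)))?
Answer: 1728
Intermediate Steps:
U(Z) = -Z/4 (U(Z) = Z/((20*(-⅕))) = Z/(-4) = Z*(-¼) = -Z/4)
c(A, b) = -½ + b - A*b (c(A, b) = -¼*2 - (A*b - b) = -½ - (-b + A*b) = -½ + (b - A*b) = -½ + b - A*b)
50*c(-5, 6) - 47 = 50*(-½ + 6 - 1*(-5)*6) - 47 = 50*(-½ + 6 + 30) - 47 = 50*(71/2) - 47 = 1775 - 47 = 1728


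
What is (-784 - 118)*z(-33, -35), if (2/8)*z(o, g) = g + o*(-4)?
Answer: -349976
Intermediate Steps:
z(o, g) = -16*o + 4*g (z(o, g) = 4*(g + o*(-4)) = 4*(g - 4*o) = -16*o + 4*g)
(-784 - 118)*z(-33, -35) = (-784 - 118)*(-16*(-33) + 4*(-35)) = -902*(528 - 140) = -902*388 = -349976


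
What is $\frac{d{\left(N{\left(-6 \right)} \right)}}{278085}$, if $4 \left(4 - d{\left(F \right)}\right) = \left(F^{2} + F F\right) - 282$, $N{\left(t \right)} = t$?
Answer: $\frac{113}{556170} \approx 0.00020318$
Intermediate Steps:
$d{\left(F \right)} = \frac{149}{2} - \frac{F^{2}}{2}$ ($d{\left(F \right)} = 4 - \frac{\left(F^{2} + F F\right) - 282}{4} = 4 - \frac{\left(F^{2} + F^{2}\right) - 282}{4} = 4 - \frac{2 F^{2} - 282}{4} = 4 - \frac{-282 + 2 F^{2}}{4} = 4 - \left(- \frac{141}{2} + \frac{F^{2}}{2}\right) = \frac{149}{2} - \frac{F^{2}}{2}$)
$\frac{d{\left(N{\left(-6 \right)} \right)}}{278085} = \frac{\frac{149}{2} - \frac{\left(-6\right)^{2}}{2}}{278085} = \left(\frac{149}{2} - 18\right) \frac{1}{278085} = \frac{113}{2} \cdot \frac{1}{278085} = \frac{113}{556170}$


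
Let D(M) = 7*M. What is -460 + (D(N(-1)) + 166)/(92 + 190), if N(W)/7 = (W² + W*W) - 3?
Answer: -43201/94 ≈ -459.58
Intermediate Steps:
N(W) = -21 + 14*W² (N(W) = 7*((W² + W*W) - 3) = 7*((W² + W²) - 3) = 7*(2*W² - 3) = 7*(-3 + 2*W²) = -21 + 14*W²)
-460 + (D(N(-1)) + 166)/(92 + 190) = -460 + (7*(-21 + 14*(-1)²) + 166)/(92 + 190) = -460 + (7*(-21 + 14*1) + 166)/282 = -460 + (7*(-21 + 14) + 166)*(1/282) = -460 + (7*(-7) + 166)*(1/282) = -460 + (-49 + 166)*(1/282) = -460 + 117*(1/282) = -460 + 39/94 = -43201/94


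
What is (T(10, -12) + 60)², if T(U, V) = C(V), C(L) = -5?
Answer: 3025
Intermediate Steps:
T(U, V) = -5
(T(10, -12) + 60)² = (-5 + 60)² = 55² = 3025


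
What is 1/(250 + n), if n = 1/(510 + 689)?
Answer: 1199/299751 ≈ 0.0040000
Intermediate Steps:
n = 1/1199 ≈ 0.00083403
1/(250 + n) = 1/(250 + 1/1199) = 1/(299751/1199) = 1199/299751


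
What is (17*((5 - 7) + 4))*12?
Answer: 408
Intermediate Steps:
(17*((5 - 7) + 4))*12 = (17*(-2 + 4))*12 = (17*2)*12 = 34*12 = 408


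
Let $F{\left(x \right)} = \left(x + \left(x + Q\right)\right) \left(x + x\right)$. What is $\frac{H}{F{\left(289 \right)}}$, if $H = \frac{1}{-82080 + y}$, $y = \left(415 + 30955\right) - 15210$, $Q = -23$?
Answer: $- \frac{1}{21146476800} \approx -4.7289 \cdot 10^{-11}$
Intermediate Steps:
$y = 16160$ ($y = 31370 - 15210 = 16160$)
$H = - \frac{1}{65920}$ ($H = \frac{1}{-82080 + 16160} = \frac{1}{-65920} = - \frac{1}{65920} \approx -1.517 \cdot 10^{-5}$)
$F{\left(x \right)} = 2 x \left(-23 + 2 x\right)$ ($F{\left(x \right)} = \left(x + \left(x - 23\right)\right) \left(x + x\right) = \left(x + \left(-23 + x\right)\right) 2 x = \left(-23 + 2 x\right) 2 x = 2 x \left(-23 + 2 x\right)$)
$\frac{H}{F{\left(289 \right)}} = - \frac{1}{65920 \cdot 2 \cdot 289 \left(-23 + 2 \cdot 289\right)} = - \frac{1}{65920 \cdot 2 \cdot 289 \left(-23 + 578\right)} = - \frac{1}{65920 \cdot 2 \cdot 289 \cdot 555} = - \frac{1}{65920 \cdot 320790} = \left(- \frac{1}{65920}\right) \frac{1}{320790} = - \frac{1}{21146476800}$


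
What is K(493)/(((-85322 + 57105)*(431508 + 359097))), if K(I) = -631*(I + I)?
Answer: 21454/769258665 ≈ 2.7889e-5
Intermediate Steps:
K(I) = -1262*I
K(493)/(((-85322 + 57105)*(431508 + 359097))) = (-1262*493)/(((-85322 + 57105)*(431508 + 359097))) = -622166/((-28217*790605)) = -622166/(-22308501285) = -622166*(-1/22308501285) = 21454/769258665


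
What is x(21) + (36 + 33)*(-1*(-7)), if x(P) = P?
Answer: 504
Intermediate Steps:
x(21) + (36 + 33)*(-1*(-7)) = 21 + (36 + 33)*(-1*(-7)) = 21 + 69*7 = 21 + 483 = 504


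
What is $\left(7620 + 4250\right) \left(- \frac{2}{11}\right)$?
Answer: $- \frac{23740}{11} \approx -2158.2$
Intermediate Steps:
$\left(7620 + 4250\right) \left(- \frac{2}{11}\right) = 11870 \left(\left(-2\right) \frac{1}{11}\right) = 11870 \left(- \frac{2}{11}\right) = - \frac{23740}{11}$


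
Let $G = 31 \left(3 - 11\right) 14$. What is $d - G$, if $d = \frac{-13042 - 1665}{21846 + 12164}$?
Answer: $\frac{118068013}{34010} \approx 3471.6$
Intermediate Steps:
$G = -3472$ ($G = 31 \left(-8\right) 14 = \left(-248\right) 14 = -3472$)
$d = - \frac{14707}{34010} \approx -0.43243$
$d - G = - \frac{14707}{34010} - -3472 = - \frac{14707}{34010} + 3472 = \frac{118068013}{34010}$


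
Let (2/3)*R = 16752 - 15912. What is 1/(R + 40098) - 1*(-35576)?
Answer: 1471352209/41358 ≈ 35576.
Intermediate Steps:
R = 1260 (R = 3*(16752 - 15912)/2 = (3/2)*840 = 1260)
1/(R + 40098) - 1*(-35576) = 1/(1260 + 40098) - 1*(-35576) = 1/41358 + 35576 = 1471352209/41358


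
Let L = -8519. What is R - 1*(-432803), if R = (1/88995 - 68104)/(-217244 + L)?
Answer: 8695787934718034/20091778185 ≈ 4.3280e+5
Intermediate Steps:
R = 6060915479/20091778185 (R = (1/88995 - 68104)/(-217244 - 8519) = (1/88995 - 68104)/(-225763) = -6060915479/88995*(-1/225763) = 6060915479/20091778185 ≈ 0.30166)
R - 1*(-432803) = 6060915479/20091778185 - 1*(-432803) = 6060915479/20091778185 + 432803 = 8695787934718034/20091778185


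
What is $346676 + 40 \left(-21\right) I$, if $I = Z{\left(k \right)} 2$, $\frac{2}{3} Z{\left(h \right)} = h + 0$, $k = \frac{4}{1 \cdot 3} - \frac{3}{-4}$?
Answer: $341426$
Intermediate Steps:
$k = \frac{25}{12}$ ($k = \frac{4}{3} - - \frac{3}{4} = 4 \cdot \frac{1}{3} + \frac{3}{4} = \frac{4}{3} + \frac{3}{4} = \frac{25}{12} \approx 2.0833$)
$Z{\left(h \right)} = \frac{3 h}{2}$ ($Z{\left(h \right)} = \frac{3 \left(h + 0\right)}{2} = \frac{3 h}{2}$)
$I = \frac{25}{4}$ ($I = \frac{3}{2} \cdot \frac{25}{12} \cdot 2 = \frac{25}{8} \cdot 2 = \frac{25}{4} \approx 6.25$)
$346676 + 40 \left(-21\right) I = 346676 + 40 \left(-21\right) \frac{25}{4} = 346676 - 5250 = 341426$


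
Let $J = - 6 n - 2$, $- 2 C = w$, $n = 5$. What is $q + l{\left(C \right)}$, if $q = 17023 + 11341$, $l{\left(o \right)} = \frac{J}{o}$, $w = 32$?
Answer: $28366$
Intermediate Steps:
$C = -16$ ($C = \left(- \frac{1}{2}\right) 32 = -16$)
$J = -32$ ($J = \left(-6\right) 5 - 2 = -30 - 2 = -32$)
$l{\left(o \right)} = - \frac{32}{o}$
$q = 28364$
$q + l{\left(C \right)} = 28364 - \frac{32}{-16} = 28364 - -2 = 28364 + 2 = 28366$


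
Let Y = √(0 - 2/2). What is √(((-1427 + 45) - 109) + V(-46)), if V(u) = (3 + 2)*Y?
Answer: √(-1491 + 5*I) ≈ 0.06474 + 38.614*I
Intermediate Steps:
Y = I (Y = √(0 - 2*½) = √(0 - 1) = √(-1) = I ≈ 1.0*I)
V(u) = 5*I (V(u) = (3 + 2)*I = 5*I)
√(((-1427 + 45) - 109) + V(-46)) = √(((-1427 + 45) - 109) + 5*I) = √((-1382 - 109) + 5*I) = √(-1491 + 5*I)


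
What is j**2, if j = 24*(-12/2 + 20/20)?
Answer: 14400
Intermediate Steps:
j = -120 (j = 24*(-12*1/2 + 20*(1/20)) = 24*(-6 + 1) = 24*(-5) = -120)
j**2 = (-120)**2 = 14400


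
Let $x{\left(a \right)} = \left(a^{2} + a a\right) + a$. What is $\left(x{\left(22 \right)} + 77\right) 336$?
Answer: $358512$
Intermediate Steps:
$x{\left(a \right)} = a + 2 a^{2}$ ($x{\left(a \right)} = \left(a^{2} + a^{2}\right) + a = 2 a^{2} + a = a + 2 a^{2}$)
$\left(x{\left(22 \right)} + 77\right) 336 = \left(22 \left(1 + 2 \cdot 22\right) + 77\right) 336 = \left(22 \left(1 + 44\right) + 77\right) 336 = \left(22 \cdot 45 + 77\right) 336 = \left(990 + 77\right) 336 = 1067 \cdot 336 = 358512$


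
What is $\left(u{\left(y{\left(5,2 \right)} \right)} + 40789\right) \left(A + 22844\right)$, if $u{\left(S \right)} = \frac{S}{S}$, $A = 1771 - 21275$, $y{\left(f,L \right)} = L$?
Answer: $136238600$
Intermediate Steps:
$A = -19504$ ($A = 1771 - 21275 = -19504$)
$u{\left(S \right)} = 1$
$\left(u{\left(y{\left(5,2 \right)} \right)} + 40789\right) \left(A + 22844\right) = \left(1 + 40789\right) \left(-19504 + 22844\right) = 40790 \cdot 3340 = 136238600$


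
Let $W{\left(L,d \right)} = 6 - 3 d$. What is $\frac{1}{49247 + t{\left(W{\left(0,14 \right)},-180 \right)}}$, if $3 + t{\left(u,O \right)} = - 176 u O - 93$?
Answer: $- \frac{1}{1091329} \approx -9.1631 \cdot 10^{-7}$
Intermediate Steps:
$t{\left(u,O \right)} = -96 - 176 O u$ ($t{\left(u,O \right)} = -3 + \left(- 176 u O - 93\right) = -3 - \left(93 + 176 O u\right) = -96 - 176 O u$)
$\frac{1}{49247 + t{\left(W{\left(0,14 \right)},-180 \right)}} = \frac{1}{49247 - \left(96 - 31680 \left(6 - 42\right)\right)} = \frac{1}{49247 - \left(96 - -1140480\right)} = \frac{1}{49247 - 1140576} = \frac{1}{-1091329} = - \frac{1}{1091329}$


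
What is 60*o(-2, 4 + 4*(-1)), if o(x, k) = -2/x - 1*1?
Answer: 0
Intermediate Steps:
o(x, k) = -1 - 2/x (o(x, k) = -2/x - 1 = -1 - 2/x)
60*o(-2, 4 + 4*(-1)) = 60*((-2 - 1*(-2))/(-2)) = 60*(-(-2 + 2)/2) = 60*(-½*0) = 60*0 = 0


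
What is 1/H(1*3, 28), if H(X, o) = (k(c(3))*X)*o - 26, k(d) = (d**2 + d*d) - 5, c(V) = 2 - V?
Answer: -1/278 ≈ -0.0035971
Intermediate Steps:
k(d) = -5 + 2*d**2 (k(d) = (d**2 + d**2) - 5 = 2*d**2 - 5 = -5 + 2*d**2)
H(X, o) = -26 - 3*X*o (H(X, o) = ((-5 + 2*(2 - 1*3)**2)*X)*o - 26 = ((-5 + 2*(2 - 3)**2)*X)*o - 26 = ((-5 + 2*(-1)**2)*X)*o - 26 = ((-5 + 2*1)*X)*o - 26 = ((-5 + 2)*X)*o - 26 = (-3*X)*o - 26 = -3*X*o - 26 = -26 - 3*X*o)
1/H(1*3, 28) = 1/(-26 - 3*1*3*28) = 1/(-26 - 3*3*28) = 1/(-26 - 252) = 1/(-278) = -1/278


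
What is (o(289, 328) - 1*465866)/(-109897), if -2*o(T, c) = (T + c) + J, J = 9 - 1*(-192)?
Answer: 466275/109897 ≈ 4.2428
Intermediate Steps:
J = 201 (J = 9 + 192 = 201)
o(T, c) = -201/2 - T/2 - c/2 (o(T, c) = -((T + c) + 201)/2 = -(201 + T + c)/2 = -201/2 - T/2 - c/2)
(o(289, 328) - 1*465866)/(-109897) = ((-201/2 - 1/2*289 - 1/2*328) - 1*465866)/(-109897) = ((-201/2 - 289/2 - 164) - 465866)*(-1/109897) = (-409 - 465866)*(-1/109897) = -466275*(-1/109897) = 466275/109897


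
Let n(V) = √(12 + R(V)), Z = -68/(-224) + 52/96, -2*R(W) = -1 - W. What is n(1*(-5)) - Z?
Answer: -71/84 + √10 ≈ 2.3170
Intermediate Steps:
R(W) = ½ + W/2 (R(W) = -(-1 - W)/2 = ½ + W/2)
Z = 71/84 (Z = -68*(-1/224) + 52*(1/96) = 17/56 + 13/24 = 71/84 ≈ 0.84524)
n(V) = √(25/2 + V/2) (n(V) = √(12 + (½ + V/2)) = √(25/2 + V/2))
n(1*(-5)) - Z = √(50 + 2*(1*(-5)))/2 - 1*71/84 = √(50 + 2*(-5))/2 - 71/84 = √(50 - 10)/2 - 71/84 = √40/2 - 71/84 = (2*√10)/2 - 71/84 = √10 - 71/84 = -71/84 + √10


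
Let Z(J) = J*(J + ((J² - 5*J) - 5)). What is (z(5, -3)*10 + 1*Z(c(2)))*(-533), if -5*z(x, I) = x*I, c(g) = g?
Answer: -6396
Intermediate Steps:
z(x, I) = -I*x/5 (z(x, I) = -x*I/5 = -I*x/5)
Z(J) = J*(-5 + J² - 4*J) (Z(J) = J*(J + (-5 + J² - 5*J)) = J*(-5 + J² - 4*J))
(z(5, -3)*10 + 1*Z(c(2)))*(-533) = (-⅕*(-3)*5*10 + 1*(2*(-5 + 2² - 4*2)))*(-533) = (3*10 + 1*(2*(-5 + 4 - 8)))*(-533) = (30 + 1*(2*(-9)))*(-533) = (30 + 1*(-18))*(-533) = (30 - 18)*(-533) = 12*(-533) = -6396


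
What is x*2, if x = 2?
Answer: 4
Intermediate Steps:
x*2 = 2*2 = 4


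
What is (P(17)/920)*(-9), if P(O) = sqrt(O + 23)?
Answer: -9*sqrt(10)/460 ≈ -0.061871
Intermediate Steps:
P(O) = sqrt(23 + O)
(P(17)/920)*(-9) = (sqrt(23 + 17)/920)*(-9) = (sqrt(40)*(1/920))*(-9) = ((2*sqrt(10))*(1/920))*(-9) = (sqrt(10)/460)*(-9) = -9*sqrt(10)/460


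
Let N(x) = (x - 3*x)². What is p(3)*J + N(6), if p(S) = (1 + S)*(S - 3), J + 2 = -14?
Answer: 144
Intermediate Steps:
J = -16 (J = -2 - 14 = -16)
N(x) = 4*x² (N(x) = (-2*x)² = 4*x²)
p(S) = (1 + S)*(-3 + S)
p(3)*J + N(6) = (-3 + 3² - 2*3)*(-16) + 4*6² = (-3 + 9 - 6)*(-16) + 4*36 = 0*(-16) + 144 = 0 + 144 = 144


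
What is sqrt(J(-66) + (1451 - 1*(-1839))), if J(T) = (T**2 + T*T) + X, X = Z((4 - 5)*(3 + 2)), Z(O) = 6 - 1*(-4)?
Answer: 2*sqrt(3003) ≈ 109.60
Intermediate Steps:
Z(O) = 10 (Z(O) = 6 + 4 = 10)
X = 10
J(T) = 10 + 2*T**2 (J(T) = (T**2 + T*T) + 10 = (T**2 + T**2) + 10 = 2*T**2 + 10 = 10 + 2*T**2)
sqrt(J(-66) + (1451 - 1*(-1839))) = sqrt((10 + 2*(-66)**2) + (1451 - 1*(-1839))) = sqrt((10 + 2*4356) + (1451 + 1839)) = sqrt((10 + 8712) + 3290) = sqrt(8722 + 3290) = sqrt(12012) = 2*sqrt(3003)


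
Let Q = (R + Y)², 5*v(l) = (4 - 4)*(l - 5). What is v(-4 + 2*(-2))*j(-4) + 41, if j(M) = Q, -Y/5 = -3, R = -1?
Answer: 41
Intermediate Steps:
Y = 15 (Y = -5*(-3) = 15)
v(l) = 0 (v(l) = ((4 - 4)*(l - 5))/5 = (0*(-5 + l))/5 = (⅕)*0 = 0)
Q = 196 (Q = (-1 + 15)² = 14² = 196)
j(M) = 196
v(-4 + 2*(-2))*j(-4) + 41 = 0*196 + 41 = 0 + 41 = 41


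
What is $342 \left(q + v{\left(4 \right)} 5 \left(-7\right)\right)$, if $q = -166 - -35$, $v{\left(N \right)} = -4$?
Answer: $3078$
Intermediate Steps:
$q = -131$ ($q = -166 + 35 = -131$)
$342 \left(q + v{\left(4 \right)} 5 \left(-7\right)\right) = 342 \left(-131 + \left(-4\right) 5 \left(-7\right)\right) = 342 \left(-131 - -140\right) = 342 \left(-131 + 140\right) = 342 \cdot 9 = 3078$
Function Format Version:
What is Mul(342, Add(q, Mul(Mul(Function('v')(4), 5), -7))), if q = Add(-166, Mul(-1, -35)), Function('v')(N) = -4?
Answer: 3078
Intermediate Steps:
q = -131 (q = Add(-166, 35) = -131)
Mul(342, Add(q, Mul(Mul(Function('v')(4), 5), -7))) = Mul(342, Add(-131, Mul(Mul(-4, 5), -7))) = Mul(342, Add(-131, Mul(-20, -7))) = Mul(342, Add(-131, 140)) = Mul(342, 9) = 3078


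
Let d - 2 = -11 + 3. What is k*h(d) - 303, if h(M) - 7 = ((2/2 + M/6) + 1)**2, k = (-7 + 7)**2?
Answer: -303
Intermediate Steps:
d = -6 (d = 2 + (-11 + 3) = 2 - 8 = -6)
k = 0 (k = 0**2 = 0)
h(M) = 7 + (2 + M/6)**2 (h(M) = 7 + ((2/2 + M/6) + 1)**2 = 7 + ((2*(1/2) + M*(1/6)) + 1)**2 = 7 + ((1 + M/6) + 1)**2 = 7 + (2 + M/6)**2)
k*h(d) - 303 = 0*(7 + (12 - 6)**2/36) - 303 = 0*(7 + (1/36)*6**2) - 303 = 0*(7 + (1/36)*36) - 303 = 0*(7 + 1) - 303 = 0*8 - 303 = 0 - 303 = -303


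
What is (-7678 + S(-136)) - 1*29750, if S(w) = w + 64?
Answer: -37500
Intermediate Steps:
S(w) = 64 + w
(-7678 + S(-136)) - 1*29750 = (-7678 + (64 - 136)) - 1*29750 = (-7678 - 72) - 29750 = -7750 - 29750 = -37500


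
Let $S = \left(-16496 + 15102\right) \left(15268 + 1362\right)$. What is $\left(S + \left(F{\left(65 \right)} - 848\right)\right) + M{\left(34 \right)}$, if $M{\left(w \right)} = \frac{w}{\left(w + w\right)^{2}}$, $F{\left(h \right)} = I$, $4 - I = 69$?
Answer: $- \frac{3152906087}{136} \approx -2.3183 \cdot 10^{7}$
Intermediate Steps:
$S = -23182220$ ($S = \left(-1394\right) 16630 = -23182220$)
$I = -65$ ($I = 4 - 69 = -65$)
$F{\left(h \right)} = -65$
$M{\left(w \right)} = \frac{1}{4 w}$ ($M{\left(w \right)} = \frac{w}{\left(2 w\right)^{2}} = \frac{w}{4 w^{2}} = w \frac{1}{4 w^{2}} = \frac{1}{4 w}$)
$\left(S + \left(F{\left(65 \right)} - 848\right)\right) + M{\left(34 \right)} = \left(-23182220 - 913\right) + \frac{1}{4 \cdot 34} = \left(-23182220 - 913\right) + \frac{1}{4} \cdot \frac{1}{34} = -23183133 + \frac{1}{136} = - \frac{3152906087}{136}$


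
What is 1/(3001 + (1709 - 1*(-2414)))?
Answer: 1/7124 ≈ 0.00014037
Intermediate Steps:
1/(3001 + (1709 - 1*(-2414))) = 1/(3001 + (1709 + 2414)) = 1/(3001 + 4123) = 1/7124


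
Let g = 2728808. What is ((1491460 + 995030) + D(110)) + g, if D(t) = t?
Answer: 5215408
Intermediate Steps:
((1491460 + 995030) + D(110)) + g = ((1491460 + 995030) + 110) + 2728808 = (2486490 + 110) + 2728808 = 2486600 + 2728808 = 5215408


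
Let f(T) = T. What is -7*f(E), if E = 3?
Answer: -21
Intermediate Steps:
-7*f(E) = -7*3 = -21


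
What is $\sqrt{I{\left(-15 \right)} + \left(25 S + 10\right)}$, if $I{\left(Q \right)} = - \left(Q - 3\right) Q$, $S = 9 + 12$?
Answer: $\sqrt{265} \approx 16.279$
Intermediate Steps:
$S = 21$
$I{\left(Q \right)} = - Q \left(-3 + Q\right)$ ($I{\left(Q \right)} = - \left(-3 + Q\right) Q = - Q \left(-3 + Q\right)$)
$\sqrt{I{\left(-15 \right)} + \left(25 S + 10\right)} = \sqrt{- 15 \left(3 - -15\right) + \left(25 \cdot 21 + 10\right)} = \sqrt{- 15 \left(3 + 15\right) + \left(525 + 10\right)} = \sqrt{\left(-15\right) 18 + 535} = \sqrt{-270 + 535} = \sqrt{265}$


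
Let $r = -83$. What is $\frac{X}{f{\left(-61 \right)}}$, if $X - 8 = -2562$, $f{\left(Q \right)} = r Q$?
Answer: $- \frac{2554}{5063} \approx -0.50444$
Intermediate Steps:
$f{\left(Q \right)} = - 83 Q$
$X = -2554$ ($X = 8 - 2562 = -2554$)
$\frac{X}{f{\left(-61 \right)}} = - \frac{2554}{\left(-83\right) \left(-61\right)} = - \frac{2554}{5063}$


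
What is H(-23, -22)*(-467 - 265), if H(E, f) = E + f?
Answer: 32940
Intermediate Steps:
H(-23, -22)*(-467 - 265) = (-23 - 22)*(-467 - 265) = -45*(-732) = 32940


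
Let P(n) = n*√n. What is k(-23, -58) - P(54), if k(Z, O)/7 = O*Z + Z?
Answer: 9177 - 162*√6 ≈ 8780.2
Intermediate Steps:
P(n) = n^(3/2)
k(Z, O) = 7*Z + 7*O*Z (k(Z, O) = 7*(O*Z + Z) = 7*(Z + O*Z) = 7*Z + 7*O*Z)
k(-23, -58) - P(54) = 7*(-23)*(1 - 58) - 54^(3/2) = 7*(-23)*(-57) - 162*√6 = 9177 - 162*√6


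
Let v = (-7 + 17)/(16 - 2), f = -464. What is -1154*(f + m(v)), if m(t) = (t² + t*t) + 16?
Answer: 25274908/49 ≈ 5.1581e+5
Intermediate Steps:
v = 5/7 (v = 10/14 = 10*(1/14) = 5/7 ≈ 0.71429)
m(t) = 16 + 2*t² (m(t) = (t² + t²) + 16 = 2*t² + 16 = 16 + 2*t²)
-1154*(f + m(v)) = -1154*(-464 + (16 + 2*(5/7)²)) = -1154*(-464 + (16 + 2*(25/49))) = -1154*(-464 + (16 + 50/49)) = -1154*(-464 + 834/49) = -1154*(-21902/49) = 25274908/49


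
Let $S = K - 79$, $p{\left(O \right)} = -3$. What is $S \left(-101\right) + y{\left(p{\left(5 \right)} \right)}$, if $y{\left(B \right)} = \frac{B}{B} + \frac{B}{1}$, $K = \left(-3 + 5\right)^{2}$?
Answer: $7573$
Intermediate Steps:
$K = 4$ ($K = 2^{2} = 4$)
$y{\left(B \right)} = 1 + B$ ($y{\left(B \right)} = 1 + B 1 = 1 + B$)
$S = -75$ ($S = 4 - 79 = -75$)
$S \left(-101\right) + y{\left(p{\left(5 \right)} \right)} = \left(-75\right) \left(-101\right) + \left(1 - 3\right) = 7575 - 2 = 7573$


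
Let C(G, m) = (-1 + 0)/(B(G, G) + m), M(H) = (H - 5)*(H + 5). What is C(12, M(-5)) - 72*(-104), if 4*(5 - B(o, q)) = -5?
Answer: 187196/25 ≈ 7487.8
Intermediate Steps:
B(o, q) = 25/4 (B(o, q) = 5 - ¼*(-5) = 5 + 5/4 = 25/4)
M(H) = (-5 + H)*(5 + H)
C(G, m) = -1/(25/4 + m) (C(G, m) = (-1 + 0)/(25/4 + m) = -1/(25/4 + m))
C(12, M(-5)) - 72*(-104) = -4/(25 + 4*(-25 + (-5)²)) - 72*(-104) = -4/(25 + 4*(-25 + 25)) + 7488 = -4/(25 + 4*0) + 7488 = -4/(25 + 0) + 7488 = -4/25 + 7488 = 187196/25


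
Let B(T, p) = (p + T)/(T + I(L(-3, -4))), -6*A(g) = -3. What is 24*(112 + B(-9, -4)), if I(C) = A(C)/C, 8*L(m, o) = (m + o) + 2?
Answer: 133272/49 ≈ 2719.8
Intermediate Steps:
A(g) = ½ (A(g) = -⅙*(-3) = ½)
L(m, o) = ¼ + m/8 + o/8 (L(m, o) = ((m + o) + 2)/8 = (2 + m + o)/8 = ¼ + m/8 + o/8)
I(C) = 1/(2*C)
B(T, p) = (T + p)/(-⅘ + T) (B(T, p) = (p + T)/(T + 1/(2*(¼ + (⅛)*(-3) + (⅛)*(-4)))) = (T + p)/(T + 1/(2*(¼ - 3/8 - ½))) = (T + p)/(T + 1/(2*(-5/8))) = (T + p)/(T + (½)*(-8/5)) = (T + p)/(T - ⅘) = (T + p)/(-⅘ + T))
24*(112 + B(-9, -4)) = 24*(112 + 5*(-9 - 4)/(-4 + 5*(-9))) = 24*(112 + 5*(-13)/(-4 - 45)) = 24*(112 + 5*(-13)/(-49)) = 24*(112 + 5*(-1/49)*(-13)) = 24*(112 + 65/49) = 24*(5553/49) = 133272/49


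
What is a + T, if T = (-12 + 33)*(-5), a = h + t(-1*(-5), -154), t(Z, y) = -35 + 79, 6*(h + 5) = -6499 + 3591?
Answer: -1652/3 ≈ -550.67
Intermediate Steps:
h = -1469/3 (h = -5 + (-6499 + 3591)/6 = -5 + (⅙)*(-2908) = -5 - 1454/3 = -1469/3 ≈ -489.67)
t(Z, y) = 44
a = -1337/3 (a = -1469/3 + 44 = -1337/3 ≈ -445.67)
T = -105 (T = 21*(-5) = -105)
a + T = -1337/3 - 105 = -1652/3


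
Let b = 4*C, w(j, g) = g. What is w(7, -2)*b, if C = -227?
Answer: 1816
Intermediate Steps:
b = -908 (b = 4*(-227) = -908)
w(7, -2)*b = -2*(-908) = 1816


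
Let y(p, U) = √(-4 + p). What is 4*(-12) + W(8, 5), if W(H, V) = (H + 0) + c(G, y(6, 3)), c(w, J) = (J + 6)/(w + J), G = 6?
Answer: -39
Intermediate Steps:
c(w, J) = (6 + J)/(J + w)
W(H, V) = 1 + H (W(H, V) = (H + 0) + (6 + √(-4 + 6))/(√(-4 + 6) + 6) = H + (6 + √2)/(√2 + 6) = H + (6 + √2)/(6 + √2) = H + 1 = 1 + H)
4*(-12) + W(8, 5) = 4*(-12) + (1 + 8) = -48 + 9 = -39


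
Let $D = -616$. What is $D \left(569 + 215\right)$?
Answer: $-482944$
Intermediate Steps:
$D \left(569 + 215\right) = - 616 \left(569 + 215\right) = \left(-616\right) 784 = -482944$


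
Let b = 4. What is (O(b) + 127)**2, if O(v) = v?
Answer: 17161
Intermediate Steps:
(O(b) + 127)**2 = (4 + 127)**2 = 131**2 = 17161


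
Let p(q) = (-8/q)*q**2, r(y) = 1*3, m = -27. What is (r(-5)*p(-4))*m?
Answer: -2592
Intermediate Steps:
r(y) = 3
p(q) = -8*q
(r(-5)*p(-4))*m = (3*(-8*(-4)))*(-27) = (3*32)*(-27) = 96*(-27) = -2592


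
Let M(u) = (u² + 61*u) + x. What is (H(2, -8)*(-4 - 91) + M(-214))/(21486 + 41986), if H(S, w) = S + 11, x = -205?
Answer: 15651/31736 ≈ 0.49316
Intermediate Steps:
M(u) = -205 + u² + 61*u (M(u) = (u² + 61*u) - 205 = -205 + u² + 61*u)
H(S, w) = 11 + S
(H(2, -8)*(-4 - 91) + M(-214))/(21486 + 41986) = ((11 + 2)*(-4 - 91) + (-205 + (-214)² + 61*(-214)))/(21486 + 41986) = (13*(-95) + (-205 + 45796 - 13054))/63472 = (-1235 + 32537)*(1/63472) = 31302*(1/63472) = 15651/31736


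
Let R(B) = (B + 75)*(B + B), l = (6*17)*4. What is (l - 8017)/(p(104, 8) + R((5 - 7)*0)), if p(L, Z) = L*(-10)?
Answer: 7609/1040 ≈ 7.3163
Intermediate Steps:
l = 408 (l = 102*4 = 408)
p(L, Z) = -10*L
R(B) = 2*B*(75 + B) (R(B) = (75 + B)*(2*B) = 2*B*(75 + B))
(l - 8017)/(p(104, 8) + R((5 - 7)*0)) = (408 - 8017)/(-10*104 + 2*((5 - 7)*0)*(75 + (5 - 7)*0)) = -7609/(-1040 + 2*(-2*0)*(75 - 2*0)) = -7609/(-1040 + 2*0*(75 + 0)) = -7609/(-1040 + 2*0*75) = -7609/(-1040 + 0) = -7609/(-1040) = -7609*(-1/1040) = 7609/1040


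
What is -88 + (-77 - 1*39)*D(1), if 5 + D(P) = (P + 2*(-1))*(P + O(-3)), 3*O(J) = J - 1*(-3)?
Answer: 608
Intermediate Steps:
O(J) = 1 + J/3 (O(J) = (J - 1*(-3))/3 = (J + 3)/3 = (3 + J)/3 = 1 + J/3)
D(P) = -5 + P*(-2 + P) (D(P) = -5 + (P + 2*(-1))*(P + (1 + (1/3)*(-3))) = -5 + (P - 2)*(P + (1 - 1)) = -5 + (-2 + P)*(P + 0) = -5 + (-2 + P)*P = -5 + P*(-2 + P))
-88 + (-77 - 1*39)*D(1) = -88 + (-77 - 1*39)*(-5 + 1**2 - 2*1) = -88 + (-77 - 39)*(-5 + 1 - 2) = -88 - 116*(-6) = -88 + 696 = 608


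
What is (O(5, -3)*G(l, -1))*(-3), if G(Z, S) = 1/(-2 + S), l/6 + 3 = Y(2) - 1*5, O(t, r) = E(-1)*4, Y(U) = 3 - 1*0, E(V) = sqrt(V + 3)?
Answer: 4*sqrt(2) ≈ 5.6569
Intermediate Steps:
E(V) = sqrt(3 + V)
Y(U) = 3 (Y(U) = 3 + 0 = 3)
O(t, r) = 4*sqrt(2) (O(t, r) = sqrt(3 - 1)*4 = sqrt(2)*4 = 4*sqrt(2))
l = -30 (l = -18 + 6*(3 - 1*5) = -18 + 6*(3 - 5) = -18 + 6*(-2) = -18 - 12 = -30)
(O(5, -3)*G(l, -1))*(-3) = ((4*sqrt(2))/(-2 - 1))*(-3) = ((4*sqrt(2))/(-3))*(-3) = ((4*sqrt(2))*(-1/3))*(-3) = -4*sqrt(2)/3*(-3) = 4*sqrt(2)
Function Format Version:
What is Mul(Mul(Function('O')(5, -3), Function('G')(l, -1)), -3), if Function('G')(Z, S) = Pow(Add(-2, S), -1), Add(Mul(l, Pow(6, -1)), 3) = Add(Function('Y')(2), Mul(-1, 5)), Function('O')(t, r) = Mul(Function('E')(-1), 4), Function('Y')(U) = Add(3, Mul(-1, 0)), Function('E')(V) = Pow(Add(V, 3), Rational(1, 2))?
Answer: Mul(4, Pow(2, Rational(1, 2))) ≈ 5.6569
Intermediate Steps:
Function('E')(V) = Pow(Add(3, V), Rational(1, 2))
Function('Y')(U) = 3 (Function('Y')(U) = Add(3, 0) = 3)
Function('O')(t, r) = Mul(4, Pow(2, Rational(1, 2))) (Function('O')(t, r) = Mul(Pow(Add(3, -1), Rational(1, 2)), 4) = Mul(Pow(2, Rational(1, 2)), 4) = Mul(4, Pow(2, Rational(1, 2))))
l = -30 (l = Add(-18, Mul(6, Add(3, Mul(-1, 5)))) = Add(-18, Mul(6, Add(3, -5))) = Add(-18, Mul(6, -2)) = Add(-18, -12) = -30)
Mul(Mul(Function('O')(5, -3), Function('G')(l, -1)), -3) = Mul(Mul(Mul(4, Pow(2, Rational(1, 2))), Pow(Add(-2, -1), -1)), -3) = Mul(Mul(Mul(4, Pow(2, Rational(1, 2))), Pow(-3, -1)), -3) = Mul(Mul(Mul(4, Pow(2, Rational(1, 2))), Rational(-1, 3)), -3) = Mul(Mul(Rational(-4, 3), Pow(2, Rational(1, 2))), -3) = Mul(4, Pow(2, Rational(1, 2)))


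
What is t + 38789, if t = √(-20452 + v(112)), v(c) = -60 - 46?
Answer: 38789 + I*√20558 ≈ 38789.0 + 143.38*I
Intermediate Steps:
v(c) = -106
t = I*√20558 (t = √(-20452 - 106) = √(-20558) = I*√20558 ≈ 143.38*I)
t + 38789 = I*√20558 + 38789 = 38789 + I*√20558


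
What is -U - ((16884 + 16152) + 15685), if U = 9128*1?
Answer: -57849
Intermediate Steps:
U = 9128
-U - ((16884 + 16152) + 15685) = -1*9128 - ((16884 + 16152) + 15685) = -9128 - (33036 + 15685) = -9128 - 1*48721 = -9128 - 48721 = -57849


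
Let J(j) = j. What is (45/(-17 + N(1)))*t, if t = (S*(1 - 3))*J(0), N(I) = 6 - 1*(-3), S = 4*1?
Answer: 0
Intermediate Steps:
S = 4
N(I) = 9 (N(I) = 6 + 3 = 9)
t = 0 (t = (4*(1 - 3))*0 = (4*(-2))*0 = -8*0 = 0)
(45/(-17 + N(1)))*t = (45/(-17 + 9))*0 = (45/(-8))*0 = (45*(-1/8))*0 = -45/8*0 = 0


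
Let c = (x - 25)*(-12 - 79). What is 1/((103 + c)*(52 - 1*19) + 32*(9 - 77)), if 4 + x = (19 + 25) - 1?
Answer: -1/40819 ≈ -2.4498e-5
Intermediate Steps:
x = 39 (x = -4 + ((19 + 25) - 1) = -4 + (44 - 1) = -4 + 43 = 39)
c = -1274 (c = (39 - 25)*(-12 - 79) = 14*(-91) = -1274)
1/((103 + c)*(52 - 1*19) + 32*(9 - 77)) = 1/((103 - 1274)*(52 - 1*19) + 32*(9 - 77)) = 1/(-1171*(52 - 19) + 32*(-68)) = 1/(-1171*33 - 2176) = 1/(-38643 - 2176) = 1/(-40819) = -1/40819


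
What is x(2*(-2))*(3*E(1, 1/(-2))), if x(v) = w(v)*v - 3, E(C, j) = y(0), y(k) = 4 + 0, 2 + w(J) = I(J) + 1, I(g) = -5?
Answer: 252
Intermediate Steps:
w(J) = -6 (w(J) = -2 + (-5 + 1) = -2 - 4 = -6)
y(k) = 4
E(C, j) = 4
x(v) = -3 - 6*v (x(v) = -6*v - 3 = -3 - 6*v)
x(2*(-2))*(3*E(1, 1/(-2))) = (-3 - 12*(-2))*(3*4) = (-3 - 6*(-4))*12 = (-3 + 24)*12 = 21*12 = 252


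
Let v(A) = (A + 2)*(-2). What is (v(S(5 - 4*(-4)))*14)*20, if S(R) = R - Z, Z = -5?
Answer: -15680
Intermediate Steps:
S(R) = 5 + R (S(R) = R - 1*(-5) = R + 5 = 5 + R)
v(A) = -4 - 2*A (v(A) = (2 + A)*(-2) = -4 - 2*A)
(v(S(5 - 4*(-4)))*14)*20 = ((-4 - 2*(5 + (5 - 4*(-4))))*14)*20 = ((-4 - 2*(5 + (5 + 16)))*14)*20 = ((-4 - 2*(5 + 21))*14)*20 = ((-4 - 2*26)*14)*20 = ((-4 - 52)*14)*20 = -56*14*20 = -784*20 = -15680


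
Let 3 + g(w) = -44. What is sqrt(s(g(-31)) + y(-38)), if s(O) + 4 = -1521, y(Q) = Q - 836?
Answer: I*sqrt(2399) ≈ 48.98*I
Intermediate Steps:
y(Q) = -836 + Q
g(w) = -47 (g(w) = -3 - 44 = -47)
s(O) = -1525 (s(O) = -4 - 1521 = -1525)
sqrt(s(g(-31)) + y(-38)) = sqrt(-1525 + (-836 - 38)) = sqrt(-1525 - 874) = sqrt(-2399) = I*sqrt(2399)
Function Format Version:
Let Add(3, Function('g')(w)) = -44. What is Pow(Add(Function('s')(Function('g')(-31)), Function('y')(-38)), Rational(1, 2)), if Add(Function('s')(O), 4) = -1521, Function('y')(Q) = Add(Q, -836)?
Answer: Mul(I, Pow(2399, Rational(1, 2))) ≈ Mul(48.980, I)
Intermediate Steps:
Function('y')(Q) = Add(-836, Q)
Function('g')(w) = -47 (Function('g')(w) = Add(-3, -44) = -47)
Function('s')(O) = -1525 (Function('s')(O) = Add(-4, -1521) = -1525)
Pow(Add(Function('s')(Function('g')(-31)), Function('y')(-38)), Rational(1, 2)) = Pow(Add(-1525, Add(-836, -38)), Rational(1, 2)) = Pow(Add(-1525, -874), Rational(1, 2)) = Pow(-2399, Rational(1, 2)) = Mul(I, Pow(2399, Rational(1, 2)))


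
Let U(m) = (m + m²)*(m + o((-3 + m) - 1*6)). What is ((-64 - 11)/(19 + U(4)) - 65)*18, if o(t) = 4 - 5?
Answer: -93780/79 ≈ -1187.1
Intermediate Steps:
o(t) = -1
U(m) = (-1 + m)*(m + m²) (U(m) = (m + m²)*(m - 1) = (m + m²)*(-1 + m) = (-1 + m)*(m + m²))
((-64 - 11)/(19 + U(4)) - 65)*18 = ((-64 - 11)/(19 + (4³ - 1*4)) - 65)*18 = (-75/(19 + (64 - 4)) - 65)*18 = (-75/(19 + 60) - 65)*18 = (-75/79 - 65)*18 = -5210/79*18 = -93780/79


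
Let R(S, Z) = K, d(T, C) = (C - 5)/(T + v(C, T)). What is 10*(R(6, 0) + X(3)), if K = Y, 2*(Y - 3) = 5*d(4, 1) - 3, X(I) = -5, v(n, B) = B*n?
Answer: -95/2 ≈ -47.500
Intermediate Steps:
d(T, C) = (-5 + C)/(T + C*T) (d(T, C) = (C - 5)/(T + T*C) = (-5 + C)/(T + C*T))
Y = 1/4 (Y = 3 + (5*((-5 + 1)/(4*(1 + 1))) - 3)/2 = 3 + (5*((1/4)*(-4)/2) - 3)/2 = 3 + (5*((1/4)*(1/2)*(-4)) - 3)/2 = 3 + (5*(-1/2) - 3)/2 = 3 + (-5/2 - 3)/2 = 3 + (1/2)*(-11/2) = 3 - 11/4 = 1/4 ≈ 0.25000)
K = 1/4 ≈ 0.25000
R(S, Z) = 1/4
10*(R(6, 0) + X(3)) = 10*(1/4 - 5) = 10*(-19/4) = -95/2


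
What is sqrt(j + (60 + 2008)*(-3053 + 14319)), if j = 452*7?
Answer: 6*sqrt(647257) ≈ 4827.1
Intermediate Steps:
j = 3164
sqrt(j + (60 + 2008)*(-3053 + 14319)) = sqrt(3164 + (60 + 2008)*(-3053 + 14319)) = sqrt(3164 + 2068*11266) = sqrt(3164 + 23298088) = sqrt(23301252) = 6*sqrt(647257)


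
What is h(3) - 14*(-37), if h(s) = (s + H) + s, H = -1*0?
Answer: 524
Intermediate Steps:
H = 0
h(s) = 2*s (h(s) = (s + 0) + s = s + s = 2*s)
h(3) - 14*(-37) = 2*3 - 14*(-37) = 6 + 518 = 524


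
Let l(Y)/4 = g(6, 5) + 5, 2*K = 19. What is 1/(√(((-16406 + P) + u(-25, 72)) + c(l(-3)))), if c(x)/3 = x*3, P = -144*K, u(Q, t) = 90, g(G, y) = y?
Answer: -I*√4331/8662 ≈ -0.0075976*I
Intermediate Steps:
K = 19/2 (K = (½)*19 = 19/2 ≈ 9.5000)
P = -1368 (P = -144*19/2 = -1368)
l(Y) = 40 (l(Y) = 4*(5 + 5) = 4*10 = 40)
c(x) = 9*x (c(x) = 3*(x*3) = 3*(3*x) = 9*x)
1/(√(((-16406 + P) + u(-25, 72)) + c(l(-3)))) = 1/(√(((-16406 - 1368) + 90) + 9*40)) = 1/(√((-17774 + 90) + 360)) = 1/(√(-17684 + 360)) = 1/(√(-17324)) = 1/(2*I*√4331) = -I*√4331/8662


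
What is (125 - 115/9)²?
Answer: 1020100/81 ≈ 12594.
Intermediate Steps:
(125 - 115/9)² = (1010/9)² = 1020100/81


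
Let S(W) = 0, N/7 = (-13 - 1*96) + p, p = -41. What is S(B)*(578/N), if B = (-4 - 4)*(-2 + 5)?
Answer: 0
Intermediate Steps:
N = -1050 (N = 7*((-13 - 1*96) - 41) = 7*((-13 - 96) - 41) = 7*(-109 - 41) = 7*(-150) = -1050)
B = -24 (B = -8*3 = -24)
S(B)*(578/N) = 0*(578/(-1050)) = 0*(578*(-1/1050)) = 0*(-289/525) = 0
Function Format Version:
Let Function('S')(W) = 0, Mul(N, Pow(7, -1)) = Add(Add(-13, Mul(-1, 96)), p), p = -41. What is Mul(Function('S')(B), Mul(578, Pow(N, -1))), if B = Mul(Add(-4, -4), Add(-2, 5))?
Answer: 0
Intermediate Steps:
N = -1050 (N = Mul(7, Add(Add(-13, Mul(-1, 96)), -41)) = Mul(7, Add(Add(-13, -96), -41)) = Mul(7, Add(-109, -41)) = Mul(7, -150) = -1050)
B = -24 (B = Mul(-8, 3) = -24)
Mul(Function('S')(B), Mul(578, Pow(N, -1))) = Mul(0, Mul(578, Pow(-1050, -1))) = Mul(0, Mul(578, Rational(-1, 1050))) = Mul(0, Rational(-289, 525)) = 0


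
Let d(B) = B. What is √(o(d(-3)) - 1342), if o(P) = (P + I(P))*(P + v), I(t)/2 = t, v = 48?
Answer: I*√1747 ≈ 41.797*I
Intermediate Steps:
I(t) = 2*t
o(P) = 3*P*(48 + P) (o(P) = (P + 2*P)*(P + 48) = (3*P)*(48 + P) = 3*P*(48 + P))
√(o(d(-3)) - 1342) = √(3*(-3)*(48 - 3) - 1342) = √(3*(-3)*45 - 1342) = √(-405 - 1342) = √(-1747) = I*√1747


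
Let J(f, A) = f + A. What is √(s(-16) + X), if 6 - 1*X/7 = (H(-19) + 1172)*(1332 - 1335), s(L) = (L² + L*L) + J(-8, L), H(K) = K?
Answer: √24743 ≈ 157.30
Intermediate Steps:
J(f, A) = A + f
s(L) = -8 + L + 2*L² (s(L) = (L² + L*L) + (L - 8) = (L² + L²) + (-8 + L) = 2*L² + (-8 + L) = -8 + L + 2*L²)
X = 24255 (X = 42 - 7*(-19 + 1172)*(1332 - 1335) = 42 - 8071*(-3) = 42 - 7*(-3459) = 42 + 24213 = 24255)
√(s(-16) + X) = √((-8 - 16 + 2*(-16)²) + 24255) = √((-8 - 16 + 2*256) + 24255) = √((-8 - 16 + 512) + 24255) = √(488 + 24255) = √24743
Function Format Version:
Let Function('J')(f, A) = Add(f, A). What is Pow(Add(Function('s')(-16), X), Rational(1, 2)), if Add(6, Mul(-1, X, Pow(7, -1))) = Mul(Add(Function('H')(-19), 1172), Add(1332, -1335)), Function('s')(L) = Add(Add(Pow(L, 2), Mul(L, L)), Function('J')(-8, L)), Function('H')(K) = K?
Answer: Pow(24743, Rational(1, 2)) ≈ 157.30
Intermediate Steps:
Function('J')(f, A) = Add(A, f)
Function('s')(L) = Add(-8, L, Mul(2, Pow(L, 2))) (Function('s')(L) = Add(Add(Pow(L, 2), Mul(L, L)), Add(L, -8)) = Add(Add(Pow(L, 2), Pow(L, 2)), Add(-8, L)) = Add(Mul(2, Pow(L, 2)), Add(-8, L)) = Add(-8, L, Mul(2, Pow(L, 2))))
X = 24255 (X = Add(42, Mul(-7, Mul(Add(-19, 1172), Add(1332, -1335)))) = Add(42, Mul(-7, Mul(1153, -3))) = Add(42, Mul(-7, -3459)) = Add(42, 24213) = 24255)
Pow(Add(Function('s')(-16), X), Rational(1, 2)) = Pow(Add(Add(-8, -16, Mul(2, Pow(-16, 2))), 24255), Rational(1, 2)) = Pow(Add(Add(-8, -16, Mul(2, 256)), 24255), Rational(1, 2)) = Pow(Add(Add(-8, -16, 512), 24255), Rational(1, 2)) = Pow(Add(488, 24255), Rational(1, 2)) = Pow(24743, Rational(1, 2))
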